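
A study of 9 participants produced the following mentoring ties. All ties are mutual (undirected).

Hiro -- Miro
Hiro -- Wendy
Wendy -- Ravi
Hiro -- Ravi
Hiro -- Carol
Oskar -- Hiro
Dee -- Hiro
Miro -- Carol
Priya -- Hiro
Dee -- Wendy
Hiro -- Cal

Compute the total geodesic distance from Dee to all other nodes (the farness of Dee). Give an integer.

14

Distances from Dee: Cal:2, Carol:2, Hiro:1, Miro:2, Oskar:2, Priya:2, Ravi:2, Wendy:1.
Sum = 2 + 2 + 1 + 2 + 2 + 2 + 2 + 1 = 14.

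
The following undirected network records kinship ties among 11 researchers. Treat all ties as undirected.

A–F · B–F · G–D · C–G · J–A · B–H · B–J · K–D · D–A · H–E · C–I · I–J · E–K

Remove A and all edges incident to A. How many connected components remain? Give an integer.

A's neighbors (D, F, and J) remain reachable from one another through other ties, so the rest of the network stays in one piece.

1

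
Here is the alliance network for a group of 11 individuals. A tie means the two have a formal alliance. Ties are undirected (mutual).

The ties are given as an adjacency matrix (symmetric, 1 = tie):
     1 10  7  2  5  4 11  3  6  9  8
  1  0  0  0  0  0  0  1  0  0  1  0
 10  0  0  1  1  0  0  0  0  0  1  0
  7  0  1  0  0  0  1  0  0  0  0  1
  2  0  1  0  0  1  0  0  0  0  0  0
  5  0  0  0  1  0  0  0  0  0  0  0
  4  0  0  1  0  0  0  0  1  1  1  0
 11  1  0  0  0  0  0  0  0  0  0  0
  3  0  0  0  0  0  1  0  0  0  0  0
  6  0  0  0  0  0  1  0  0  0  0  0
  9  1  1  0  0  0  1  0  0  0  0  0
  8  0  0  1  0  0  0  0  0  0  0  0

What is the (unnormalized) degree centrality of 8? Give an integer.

1

8 is directly tied to 7. That is 1 neighbor, so the degree of 8 is 1.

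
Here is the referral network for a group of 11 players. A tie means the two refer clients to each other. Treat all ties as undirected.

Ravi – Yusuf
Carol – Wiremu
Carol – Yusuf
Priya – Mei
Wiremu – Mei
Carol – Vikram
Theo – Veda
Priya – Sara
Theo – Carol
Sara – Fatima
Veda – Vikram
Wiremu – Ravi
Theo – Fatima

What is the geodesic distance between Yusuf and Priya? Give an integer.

4

One shortest route is Yusuf – Ravi – Wiremu – Mei – Priya, which uses 4 edges, and at distance 3 from Yusuf we only reach {Fatima, Mei, Veda}, which does not include Priya. So d(Yusuf,Priya) = 4.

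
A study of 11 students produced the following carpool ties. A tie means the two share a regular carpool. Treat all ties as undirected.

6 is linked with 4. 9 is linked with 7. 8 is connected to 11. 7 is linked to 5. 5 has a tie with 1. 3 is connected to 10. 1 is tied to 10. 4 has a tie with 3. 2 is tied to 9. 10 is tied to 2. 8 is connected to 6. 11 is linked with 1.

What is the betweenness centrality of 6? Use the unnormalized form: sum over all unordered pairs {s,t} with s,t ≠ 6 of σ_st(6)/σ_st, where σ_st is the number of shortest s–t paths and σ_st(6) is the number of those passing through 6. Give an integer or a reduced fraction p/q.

3

Pairs whose geodesics pass through 6 — 8–4: 1; 8–3: 1; 4–11: 1.
All other pairs contribute 0.
Summing the contributions gives betweenness(6) = 3.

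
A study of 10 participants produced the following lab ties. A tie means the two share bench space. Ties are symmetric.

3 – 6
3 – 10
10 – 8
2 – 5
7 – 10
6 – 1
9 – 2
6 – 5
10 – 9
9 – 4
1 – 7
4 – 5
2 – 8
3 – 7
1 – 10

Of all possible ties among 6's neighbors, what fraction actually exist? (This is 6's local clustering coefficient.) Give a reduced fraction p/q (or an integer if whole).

0

6's neighbors: 1, 3, and 5 (k = 3).
Possible neighbor pairs: C(3,2) = 3. Edges among them: none → e = 0.
Clustering(6) = 0/3 = 0.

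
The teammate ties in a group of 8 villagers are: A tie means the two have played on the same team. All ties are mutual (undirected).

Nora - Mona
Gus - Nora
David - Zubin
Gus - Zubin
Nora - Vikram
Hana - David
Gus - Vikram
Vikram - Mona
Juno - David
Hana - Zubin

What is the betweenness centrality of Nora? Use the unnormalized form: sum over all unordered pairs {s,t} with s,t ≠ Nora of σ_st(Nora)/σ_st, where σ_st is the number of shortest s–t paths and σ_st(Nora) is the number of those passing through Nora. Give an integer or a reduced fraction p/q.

Pairs whose geodesics pass through Nora — Mona–Gus: 1/2; Mona–Hana: 1/2; Mona–Zubin: 1/2; Mona–David: 1/2; Mona–Juno: 1/2.
All other pairs contribute 0.
Summing the contributions gives betweenness(Nora) = 5/2.

5/2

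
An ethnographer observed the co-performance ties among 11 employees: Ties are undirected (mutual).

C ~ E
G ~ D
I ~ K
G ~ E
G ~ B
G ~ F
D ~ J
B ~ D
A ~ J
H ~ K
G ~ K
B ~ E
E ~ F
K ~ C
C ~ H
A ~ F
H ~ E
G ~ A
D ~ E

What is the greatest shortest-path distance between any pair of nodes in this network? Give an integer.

Eccentricity of each node (its greatest distance to any other): A:3, B:3, C:3, D:3, E:3, F:3, G:2, H:3, I:4, J:4, K:3.
The maximum eccentricity is 4, realized for instance by the pair J–I via J – A – G – K – I. So the diameter is 4.

4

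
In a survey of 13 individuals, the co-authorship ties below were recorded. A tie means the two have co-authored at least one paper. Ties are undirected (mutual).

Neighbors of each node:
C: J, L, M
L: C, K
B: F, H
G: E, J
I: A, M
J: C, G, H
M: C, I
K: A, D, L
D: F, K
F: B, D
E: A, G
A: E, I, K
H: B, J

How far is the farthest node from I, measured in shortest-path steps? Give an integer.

5

Distances from I: A:1, B:5, C:2, D:3, E:2, F:4, G:3, H:4, J:3, K:2, L:3, M:1.
The largest is 5 (to B), so the eccentricity of I is 5.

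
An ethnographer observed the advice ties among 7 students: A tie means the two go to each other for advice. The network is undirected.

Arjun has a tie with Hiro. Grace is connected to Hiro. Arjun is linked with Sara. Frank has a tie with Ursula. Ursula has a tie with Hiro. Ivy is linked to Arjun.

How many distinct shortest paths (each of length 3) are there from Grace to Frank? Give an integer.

1

The shortest distance is 3, and the only length-3 path is Grace–Hiro–Ursula–Frank. So there is exactly 1 shortest path.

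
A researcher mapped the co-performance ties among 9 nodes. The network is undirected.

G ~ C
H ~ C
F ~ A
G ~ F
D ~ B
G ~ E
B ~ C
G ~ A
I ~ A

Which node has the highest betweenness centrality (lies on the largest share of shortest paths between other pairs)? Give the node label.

Unnormalized betweenness of each node: A:7, B:7, C:17, D:0, E:0, F:0, G:19, H:0, I:0.
G has the largest value, 19, making it the main broker — the node through which the most shortest paths run.

G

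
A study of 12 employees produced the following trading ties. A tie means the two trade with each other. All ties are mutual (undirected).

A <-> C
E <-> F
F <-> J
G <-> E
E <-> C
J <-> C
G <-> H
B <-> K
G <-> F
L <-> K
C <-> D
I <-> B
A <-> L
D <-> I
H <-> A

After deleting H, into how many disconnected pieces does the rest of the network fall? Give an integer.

H's neighbors (A and G) remain reachable from one another through other ties, so the rest of the network stays in one piece.

1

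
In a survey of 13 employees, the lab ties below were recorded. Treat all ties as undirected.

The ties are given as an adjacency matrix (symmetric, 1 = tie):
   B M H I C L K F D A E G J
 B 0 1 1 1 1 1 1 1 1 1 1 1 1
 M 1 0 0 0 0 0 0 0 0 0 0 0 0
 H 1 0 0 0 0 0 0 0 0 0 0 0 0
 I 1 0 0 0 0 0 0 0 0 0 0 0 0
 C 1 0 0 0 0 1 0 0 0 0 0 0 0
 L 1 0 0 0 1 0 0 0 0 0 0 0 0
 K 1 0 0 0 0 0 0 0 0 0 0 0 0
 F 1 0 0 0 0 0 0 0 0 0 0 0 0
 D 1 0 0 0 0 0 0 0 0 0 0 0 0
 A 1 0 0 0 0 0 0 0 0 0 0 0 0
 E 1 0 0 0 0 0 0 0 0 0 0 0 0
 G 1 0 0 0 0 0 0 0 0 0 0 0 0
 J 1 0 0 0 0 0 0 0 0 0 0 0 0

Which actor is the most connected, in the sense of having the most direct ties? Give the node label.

Degrees — A:1, B:12, C:2, D:1, E:1, F:1, G:1, H:1, I:1, J:1, K:1, L:2, M:1.
The maximum is 12, attained only by B.

B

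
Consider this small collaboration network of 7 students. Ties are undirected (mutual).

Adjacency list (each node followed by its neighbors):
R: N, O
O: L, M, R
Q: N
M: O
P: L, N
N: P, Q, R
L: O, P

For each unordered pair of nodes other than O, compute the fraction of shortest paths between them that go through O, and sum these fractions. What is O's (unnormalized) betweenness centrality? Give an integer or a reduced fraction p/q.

6

Pairs whose geodesics pass through O — N–M: 1; Q–M: 1; P–M: 1; M–L: 1; M–R: 1; L–R: 1.
All other pairs contribute 0.
Summing the contributions gives betweenness(O) = 6.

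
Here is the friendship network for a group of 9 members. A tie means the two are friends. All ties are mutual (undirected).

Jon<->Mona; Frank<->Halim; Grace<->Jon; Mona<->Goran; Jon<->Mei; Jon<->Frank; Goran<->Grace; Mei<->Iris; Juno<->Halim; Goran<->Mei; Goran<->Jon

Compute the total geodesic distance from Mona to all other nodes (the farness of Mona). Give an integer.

Distances from Mona: Frank:2, Goran:1, Grace:2, Halim:3, Iris:3, Jon:1, Juno:4, Mei:2.
Sum = 2 + 1 + 2 + 3 + 3 + 1 + 4 + 2 = 18.

18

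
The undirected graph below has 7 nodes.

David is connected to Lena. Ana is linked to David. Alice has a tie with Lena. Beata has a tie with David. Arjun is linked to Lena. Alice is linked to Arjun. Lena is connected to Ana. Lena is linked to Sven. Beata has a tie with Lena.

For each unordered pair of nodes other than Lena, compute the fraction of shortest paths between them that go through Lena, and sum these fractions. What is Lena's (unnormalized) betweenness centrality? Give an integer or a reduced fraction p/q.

23/2

Pairs whose geodesics pass through Lena — Ana–Alice: 1; Ana–Arjun: 1; Ana–Sven: 1; Ana–Beata: 1/2; Alice–David: 1; Alice–Sven: 1; Alice–Beata: 1; David–Arjun: 1; David–Sven: 1; Arjun–Sven: 1; Arjun–Beata: 1; Sven–Beata: 1.
All other pairs contribute 0.
Summing the contributions gives betweenness(Lena) = 23/2.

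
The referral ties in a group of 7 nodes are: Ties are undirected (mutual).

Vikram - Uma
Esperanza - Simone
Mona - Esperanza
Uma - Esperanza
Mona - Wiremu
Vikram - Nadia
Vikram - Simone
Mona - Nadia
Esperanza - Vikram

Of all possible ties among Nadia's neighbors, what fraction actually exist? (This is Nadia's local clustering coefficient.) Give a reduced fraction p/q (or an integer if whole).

Nadia's neighbors: Mona and Vikram (k = 2).
Possible neighbor pairs: C(2,2) = 1. Edges among them: none → e = 0.
Clustering(Nadia) = 0/1.

0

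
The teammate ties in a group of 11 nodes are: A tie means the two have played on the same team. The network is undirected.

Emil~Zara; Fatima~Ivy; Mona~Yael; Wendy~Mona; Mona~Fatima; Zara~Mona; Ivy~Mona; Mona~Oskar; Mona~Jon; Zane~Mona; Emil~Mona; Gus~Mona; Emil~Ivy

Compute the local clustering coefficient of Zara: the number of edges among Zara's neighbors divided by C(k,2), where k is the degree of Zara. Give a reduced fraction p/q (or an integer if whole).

1

Zara's neighbors: Emil and Mona (k = 2).
Possible neighbor pairs: C(2,2) = 1. Edges among them: Emil–Mona → e = 1.
Clustering(Zara) = 1/1.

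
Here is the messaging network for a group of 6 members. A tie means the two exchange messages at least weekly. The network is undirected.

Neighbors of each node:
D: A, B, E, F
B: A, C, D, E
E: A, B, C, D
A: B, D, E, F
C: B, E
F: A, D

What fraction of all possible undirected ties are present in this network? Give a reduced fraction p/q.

There are 10 edges and 6 nodes, so the maximum possible is C(6,2) = 15.
Density = 10/15 = 2/3.

2/3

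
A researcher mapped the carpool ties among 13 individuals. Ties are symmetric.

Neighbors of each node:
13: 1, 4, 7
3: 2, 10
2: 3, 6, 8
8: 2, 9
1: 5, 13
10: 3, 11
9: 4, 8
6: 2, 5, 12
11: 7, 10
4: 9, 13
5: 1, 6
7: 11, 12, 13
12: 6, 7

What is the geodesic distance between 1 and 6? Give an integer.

2

One shortest route is 1 – 5 – 6, which uses 2 edges, and 1 and 6 are not directly tied, so nothing shorter exists. So d(1,6) = 2.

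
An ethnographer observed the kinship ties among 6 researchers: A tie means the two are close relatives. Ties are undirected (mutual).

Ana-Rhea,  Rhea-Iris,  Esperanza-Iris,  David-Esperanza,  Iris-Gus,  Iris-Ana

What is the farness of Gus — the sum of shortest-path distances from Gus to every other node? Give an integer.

Distances from Gus: Ana:2, David:3, Esperanza:2, Iris:1, Rhea:2.
Sum = 2 + 3 + 2 + 1 + 2 = 10.

10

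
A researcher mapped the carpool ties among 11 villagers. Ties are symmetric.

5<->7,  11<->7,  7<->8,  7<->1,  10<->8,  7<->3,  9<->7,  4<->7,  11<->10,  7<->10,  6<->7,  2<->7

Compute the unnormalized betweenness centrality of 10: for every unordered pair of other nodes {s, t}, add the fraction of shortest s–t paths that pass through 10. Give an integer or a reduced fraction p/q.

Pairs whose geodesics pass through 10 — 8–11: 1/2.
All other pairs contribute 0.
Summing the contributions gives betweenness(10) = 1/2.

1/2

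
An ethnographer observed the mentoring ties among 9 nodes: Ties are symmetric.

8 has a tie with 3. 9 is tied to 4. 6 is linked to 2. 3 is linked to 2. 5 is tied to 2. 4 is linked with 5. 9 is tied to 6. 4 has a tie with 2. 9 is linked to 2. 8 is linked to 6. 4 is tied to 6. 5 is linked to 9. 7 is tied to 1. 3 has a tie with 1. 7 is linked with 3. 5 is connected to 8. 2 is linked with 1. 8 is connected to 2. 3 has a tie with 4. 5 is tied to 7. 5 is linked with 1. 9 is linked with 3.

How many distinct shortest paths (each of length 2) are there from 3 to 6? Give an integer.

The shortest distance is 2. The length-2 paths are: 3–4–6; 3–9–6; 3–8–6; 3–2–6.
That gives 4 distinct shortest paths.

4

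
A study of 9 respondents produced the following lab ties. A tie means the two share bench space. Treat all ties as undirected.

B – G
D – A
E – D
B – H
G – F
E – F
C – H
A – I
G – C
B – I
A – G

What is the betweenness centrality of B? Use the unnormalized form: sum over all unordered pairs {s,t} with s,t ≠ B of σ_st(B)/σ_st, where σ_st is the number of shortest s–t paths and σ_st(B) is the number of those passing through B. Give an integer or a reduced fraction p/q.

11/2

Pairs whose geodesics pass through B — E–H: 1/2; D–H: 2/3; A–H: 2/3; I–H: 1; I–C: 2/3; I–G: 1/2; I–F: 1/2; H–G: 1/2; H–F: 1/2.
All other pairs contribute 0.
Summing the contributions gives betweenness(B) = 11/2.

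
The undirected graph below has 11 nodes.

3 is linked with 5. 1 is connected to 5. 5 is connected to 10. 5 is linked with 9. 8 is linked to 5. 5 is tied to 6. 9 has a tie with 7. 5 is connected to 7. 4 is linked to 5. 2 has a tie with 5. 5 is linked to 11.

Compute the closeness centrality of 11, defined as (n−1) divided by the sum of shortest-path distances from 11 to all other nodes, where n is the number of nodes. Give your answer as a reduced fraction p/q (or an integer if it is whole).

10/19

Distances from 11: 1:2, 2:2, 3:2, 4:2, 5:1, 6:2, 7:2, 8:2, 9:2, 10:2. Sum = 19.
n = 11, so closeness = 10/19.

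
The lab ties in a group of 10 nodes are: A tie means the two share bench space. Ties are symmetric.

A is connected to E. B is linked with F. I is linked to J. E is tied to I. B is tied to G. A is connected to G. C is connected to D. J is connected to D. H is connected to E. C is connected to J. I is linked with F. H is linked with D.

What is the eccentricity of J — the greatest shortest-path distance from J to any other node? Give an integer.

4

Distances from J: A:3, B:3, C:1, D:1, E:2, F:2, G:4, H:2, I:1.
The largest is 4 (to G), so the eccentricity of J is 4.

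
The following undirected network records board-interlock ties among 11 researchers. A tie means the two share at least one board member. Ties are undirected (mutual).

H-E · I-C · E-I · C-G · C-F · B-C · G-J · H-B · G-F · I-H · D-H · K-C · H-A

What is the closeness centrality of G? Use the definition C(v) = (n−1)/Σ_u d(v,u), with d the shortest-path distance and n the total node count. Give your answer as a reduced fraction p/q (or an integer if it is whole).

Distances from G: A:4, B:2, C:1, D:4, E:3, F:1, H:3, I:2, J:1, K:2. Sum = 23.
n = 11, so closeness = 10/23.

10/23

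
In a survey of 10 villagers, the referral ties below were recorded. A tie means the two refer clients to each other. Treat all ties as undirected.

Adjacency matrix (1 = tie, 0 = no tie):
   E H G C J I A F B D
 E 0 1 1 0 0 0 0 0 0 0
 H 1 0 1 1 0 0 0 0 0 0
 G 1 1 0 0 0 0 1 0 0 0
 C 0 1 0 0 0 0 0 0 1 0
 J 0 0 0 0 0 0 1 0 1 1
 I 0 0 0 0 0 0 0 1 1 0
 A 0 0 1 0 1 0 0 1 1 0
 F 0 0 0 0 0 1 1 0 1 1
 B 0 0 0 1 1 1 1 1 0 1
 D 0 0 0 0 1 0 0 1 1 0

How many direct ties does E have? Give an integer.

2

E is directly tied to G and H. That is 2 neighbors, so the degree of E is 2.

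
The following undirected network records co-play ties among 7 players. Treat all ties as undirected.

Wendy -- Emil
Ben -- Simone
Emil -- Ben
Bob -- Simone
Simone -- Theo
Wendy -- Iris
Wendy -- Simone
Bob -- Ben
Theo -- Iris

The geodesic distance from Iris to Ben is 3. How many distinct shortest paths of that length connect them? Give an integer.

The shortest distance is 3. The length-3 paths are: Iris–Theo–Simone–Ben; Iris–Wendy–Simone–Ben; Iris–Wendy–Emil–Ben.
That gives 3 distinct shortest paths.

3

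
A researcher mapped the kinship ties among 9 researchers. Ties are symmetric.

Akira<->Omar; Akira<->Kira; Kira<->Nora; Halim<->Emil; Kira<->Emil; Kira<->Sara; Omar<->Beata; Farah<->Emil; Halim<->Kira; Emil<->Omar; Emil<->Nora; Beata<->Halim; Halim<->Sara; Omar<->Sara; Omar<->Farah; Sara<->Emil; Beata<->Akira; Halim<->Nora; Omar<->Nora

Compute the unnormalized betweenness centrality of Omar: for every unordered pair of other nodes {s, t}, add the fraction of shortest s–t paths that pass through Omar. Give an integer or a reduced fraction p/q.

Pairs whose geodesics pass through Omar — Emil–Akira: 1/2; Emil–Beata: 1/2; Nora–Farah: 1/2; Nora–Akira: 1/2; Nora–Beata: 1/2; Nora–Sara: 1/4; Farah–Akira: 1; Farah–Beata: 1; Farah–Sara: 1/2; Akira–Sara: 1/2; Beata–Sara: 1/2.
All other pairs contribute 0.
Summing the contributions gives betweenness(Omar) = 25/4.

25/4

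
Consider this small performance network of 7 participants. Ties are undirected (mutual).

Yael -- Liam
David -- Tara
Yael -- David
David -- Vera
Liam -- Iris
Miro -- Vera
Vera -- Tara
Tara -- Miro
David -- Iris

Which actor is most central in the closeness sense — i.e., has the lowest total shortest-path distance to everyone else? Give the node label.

Farness (sum of distances to all others) for each node — David:8, Iris:11, Liam:14, Miro:14, Tara:10, Vera:10, Yael:11.
The smallest farness is 8, for David, so David has the highest closeness.

David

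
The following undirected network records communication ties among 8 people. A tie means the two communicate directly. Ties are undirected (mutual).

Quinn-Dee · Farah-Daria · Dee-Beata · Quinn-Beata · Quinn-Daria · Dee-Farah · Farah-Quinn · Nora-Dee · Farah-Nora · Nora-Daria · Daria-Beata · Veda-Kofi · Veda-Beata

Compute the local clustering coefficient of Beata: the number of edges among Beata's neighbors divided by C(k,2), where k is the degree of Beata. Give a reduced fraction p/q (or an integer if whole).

Beata's neighbors: Daria, Dee, Quinn, and Veda (k = 4).
Possible neighbor pairs: C(4,2) = 6. Edges among them: Daria–Quinn, Dee–Quinn → e = 2.
Clustering(Beata) = 2/6 = 1/3.

1/3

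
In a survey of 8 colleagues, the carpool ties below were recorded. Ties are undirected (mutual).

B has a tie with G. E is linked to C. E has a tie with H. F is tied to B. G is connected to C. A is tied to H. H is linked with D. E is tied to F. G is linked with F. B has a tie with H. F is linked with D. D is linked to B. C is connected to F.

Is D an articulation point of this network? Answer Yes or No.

Even without D, every remaining node can still reach every other (the residual graph is connected), so D is not a cut vertex.

No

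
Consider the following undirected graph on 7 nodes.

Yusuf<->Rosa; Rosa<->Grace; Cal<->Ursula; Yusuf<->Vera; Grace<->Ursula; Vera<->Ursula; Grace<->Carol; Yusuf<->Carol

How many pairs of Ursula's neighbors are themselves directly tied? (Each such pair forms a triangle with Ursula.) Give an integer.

0

Ursula's neighbors are Cal, Grace, and Vera, but none of them are tied to each other, so no triangle contains Ursula.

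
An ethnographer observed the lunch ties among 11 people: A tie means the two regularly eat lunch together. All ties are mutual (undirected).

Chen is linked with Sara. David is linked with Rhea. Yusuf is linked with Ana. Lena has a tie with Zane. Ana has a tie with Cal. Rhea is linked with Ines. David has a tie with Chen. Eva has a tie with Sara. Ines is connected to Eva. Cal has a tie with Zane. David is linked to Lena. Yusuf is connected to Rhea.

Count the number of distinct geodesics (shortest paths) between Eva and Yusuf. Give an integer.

1

The shortest distance is 3, and the only length-3 path is Eva–Ines–Rhea–Yusuf. So there is exactly 1 shortest path.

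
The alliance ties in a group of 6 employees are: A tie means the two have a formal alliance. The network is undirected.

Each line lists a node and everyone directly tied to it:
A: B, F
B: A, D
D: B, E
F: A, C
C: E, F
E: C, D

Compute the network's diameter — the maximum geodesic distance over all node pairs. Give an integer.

Eccentricity of each node (its greatest distance to any other): A:3, B:3, C:3, D:3, E:3, F:3.
The maximum eccentricity is 3, realized for instance by the pair D–F via D – E – C – F. So the diameter is 3.

3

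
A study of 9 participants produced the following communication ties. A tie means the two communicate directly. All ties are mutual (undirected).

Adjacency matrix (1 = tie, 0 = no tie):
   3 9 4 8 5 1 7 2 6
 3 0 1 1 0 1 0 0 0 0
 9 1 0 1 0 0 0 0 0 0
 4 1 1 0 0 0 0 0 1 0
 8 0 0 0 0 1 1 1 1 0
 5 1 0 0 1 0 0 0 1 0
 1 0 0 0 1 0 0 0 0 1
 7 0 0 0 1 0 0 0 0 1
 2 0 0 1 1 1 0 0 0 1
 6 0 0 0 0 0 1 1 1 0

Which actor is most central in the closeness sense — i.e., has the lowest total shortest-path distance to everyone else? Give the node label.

2

Farness (sum of distances to all others) for each node — 1:18, 2:12, 3:16, 4:15, 5:13, 6:15, 7:18, 8:13, 9:20.
The smallest farness is 12, for 2, so 2 has the highest closeness.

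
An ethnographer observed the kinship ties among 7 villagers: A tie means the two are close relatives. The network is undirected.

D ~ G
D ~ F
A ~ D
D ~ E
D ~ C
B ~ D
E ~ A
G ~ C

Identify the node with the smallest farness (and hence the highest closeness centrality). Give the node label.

Farness (sum of distances to all others) for each node — A:10, B:11, C:10, D:6, E:10, F:11, G:10.
The smallest farness is 6, for D, so D has the highest closeness.

D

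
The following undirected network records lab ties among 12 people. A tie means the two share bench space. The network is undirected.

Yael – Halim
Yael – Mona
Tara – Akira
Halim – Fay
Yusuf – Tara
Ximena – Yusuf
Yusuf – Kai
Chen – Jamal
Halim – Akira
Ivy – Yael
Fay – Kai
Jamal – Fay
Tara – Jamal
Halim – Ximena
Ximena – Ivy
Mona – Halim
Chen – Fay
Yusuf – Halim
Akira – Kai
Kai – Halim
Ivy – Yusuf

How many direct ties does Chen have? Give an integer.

2

Chen is directly tied to Fay and Jamal. That is 2 neighbors, so the degree of Chen is 2.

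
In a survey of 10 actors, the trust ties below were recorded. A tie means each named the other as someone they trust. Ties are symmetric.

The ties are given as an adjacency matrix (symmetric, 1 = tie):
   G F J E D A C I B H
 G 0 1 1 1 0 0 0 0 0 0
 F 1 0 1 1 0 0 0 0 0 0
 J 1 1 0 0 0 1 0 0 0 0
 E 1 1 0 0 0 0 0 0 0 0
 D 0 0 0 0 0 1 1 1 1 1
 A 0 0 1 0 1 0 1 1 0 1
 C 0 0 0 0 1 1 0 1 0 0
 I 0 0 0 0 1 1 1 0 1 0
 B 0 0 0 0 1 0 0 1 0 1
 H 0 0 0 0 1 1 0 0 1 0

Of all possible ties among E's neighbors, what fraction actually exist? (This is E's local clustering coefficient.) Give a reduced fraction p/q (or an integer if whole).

E's neighbors: F and G (k = 2).
Possible neighbor pairs: C(2,2) = 1. Edges among them: F–G → e = 1.
Clustering(E) = 1/1.

1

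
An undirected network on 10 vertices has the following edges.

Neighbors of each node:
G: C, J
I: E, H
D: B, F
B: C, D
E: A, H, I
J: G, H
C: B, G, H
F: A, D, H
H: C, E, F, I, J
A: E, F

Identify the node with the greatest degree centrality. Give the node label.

H

Degrees — A:2, B:2, C:3, D:2, E:3, F:3, G:2, H:5, I:2, J:2.
The maximum is 5, attained only by H.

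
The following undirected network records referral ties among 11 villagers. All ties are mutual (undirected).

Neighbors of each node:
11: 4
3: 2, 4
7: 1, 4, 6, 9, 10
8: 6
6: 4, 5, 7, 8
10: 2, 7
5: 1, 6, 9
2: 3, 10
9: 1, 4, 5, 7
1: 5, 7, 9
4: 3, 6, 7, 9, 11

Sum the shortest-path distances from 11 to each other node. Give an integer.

24

Distances from 11: 1:3, 2:3, 3:2, 4:1, 5:3, 6:2, 7:2, 8:3, 9:2, 10:3.
Sum = 3 + 3 + 2 + 1 + 3 + 2 + 2 + 3 + 2 + 3 = 24.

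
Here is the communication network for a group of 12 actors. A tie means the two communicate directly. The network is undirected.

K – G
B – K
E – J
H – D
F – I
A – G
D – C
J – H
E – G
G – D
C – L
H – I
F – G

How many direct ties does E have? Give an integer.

E is directly tied to G and J. That is 2 neighbors, so the degree of E is 2.

2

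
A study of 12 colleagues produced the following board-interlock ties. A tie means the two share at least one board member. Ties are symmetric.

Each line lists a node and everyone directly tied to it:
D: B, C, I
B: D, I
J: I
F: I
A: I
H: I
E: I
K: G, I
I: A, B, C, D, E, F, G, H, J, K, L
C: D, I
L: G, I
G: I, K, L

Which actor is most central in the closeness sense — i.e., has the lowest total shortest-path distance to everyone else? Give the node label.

I

Farness (sum of distances to all others) for each node — A:21, B:20, C:20, D:19, E:21, F:21, G:19, H:21, I:11, J:21, K:20, L:20.
The smallest farness is 11, for I, so I has the highest closeness.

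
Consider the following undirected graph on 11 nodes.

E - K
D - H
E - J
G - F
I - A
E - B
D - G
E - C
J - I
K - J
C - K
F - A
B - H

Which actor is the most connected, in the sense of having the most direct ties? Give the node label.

Degrees — A:2, B:2, C:2, D:2, E:4, F:2, G:2, H:2, I:2, J:3, K:3.
The maximum is 4, attained only by E.

E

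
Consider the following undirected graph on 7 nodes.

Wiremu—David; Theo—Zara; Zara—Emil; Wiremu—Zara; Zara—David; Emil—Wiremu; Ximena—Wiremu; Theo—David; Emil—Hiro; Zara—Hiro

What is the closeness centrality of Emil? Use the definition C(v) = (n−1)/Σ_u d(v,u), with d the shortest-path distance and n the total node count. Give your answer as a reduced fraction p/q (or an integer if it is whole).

Distances from Emil: David:2, Hiro:1, Theo:2, Wiremu:1, Ximena:2, Zara:1. Sum = 9.
n = 7, so closeness = 6/9 = 2/3.

2/3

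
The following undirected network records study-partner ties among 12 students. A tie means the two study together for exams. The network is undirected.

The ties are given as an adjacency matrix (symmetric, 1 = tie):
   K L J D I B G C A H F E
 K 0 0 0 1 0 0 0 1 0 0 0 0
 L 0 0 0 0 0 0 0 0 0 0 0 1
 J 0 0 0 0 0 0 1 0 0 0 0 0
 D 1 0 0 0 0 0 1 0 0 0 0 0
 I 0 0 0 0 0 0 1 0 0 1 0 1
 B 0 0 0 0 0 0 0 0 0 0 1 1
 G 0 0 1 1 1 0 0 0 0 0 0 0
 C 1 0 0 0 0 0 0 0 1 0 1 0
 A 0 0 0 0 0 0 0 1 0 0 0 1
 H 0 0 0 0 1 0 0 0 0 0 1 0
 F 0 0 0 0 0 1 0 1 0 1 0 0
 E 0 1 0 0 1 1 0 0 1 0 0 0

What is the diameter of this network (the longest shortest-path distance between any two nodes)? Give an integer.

4

Eccentricity of each node (its greatest distance to any other): A:4, B:4, C:4, D:4, E:3, F:4, G:3, H:3, I:3, J:4, K:4, L:4.
The maximum eccentricity is 4, realized for instance by the pair K–L via K – C – A – E – L. So the diameter is 4.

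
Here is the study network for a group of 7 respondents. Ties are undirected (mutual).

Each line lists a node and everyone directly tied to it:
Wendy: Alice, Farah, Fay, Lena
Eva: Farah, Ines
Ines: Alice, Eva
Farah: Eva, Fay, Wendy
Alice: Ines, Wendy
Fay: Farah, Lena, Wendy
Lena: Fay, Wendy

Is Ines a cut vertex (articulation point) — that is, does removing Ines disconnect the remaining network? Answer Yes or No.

Even without Ines, every remaining node can still reach every other (the residual graph is connected), so Ines is not a cut vertex.

No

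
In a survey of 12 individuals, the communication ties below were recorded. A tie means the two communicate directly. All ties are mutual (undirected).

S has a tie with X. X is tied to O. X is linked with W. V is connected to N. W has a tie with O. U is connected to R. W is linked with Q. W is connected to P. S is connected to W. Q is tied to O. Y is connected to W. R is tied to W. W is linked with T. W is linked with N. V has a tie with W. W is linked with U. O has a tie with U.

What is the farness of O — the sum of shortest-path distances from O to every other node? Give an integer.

Distances from O: N:2, P:2, Q:1, R:2, S:2, T:2, U:1, V:2, W:1, X:1, Y:2.
Sum = 2 + 2 + 1 + 2 + 2 + 2 + 1 + 2 + 1 + 1 + 2 = 18.

18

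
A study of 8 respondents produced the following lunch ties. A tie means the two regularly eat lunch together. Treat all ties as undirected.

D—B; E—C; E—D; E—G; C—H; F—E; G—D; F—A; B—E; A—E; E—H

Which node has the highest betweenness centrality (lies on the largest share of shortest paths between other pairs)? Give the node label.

Unnormalized betweenness of each node: A:0, B:0, C:0, D:1/2, E:33/2, F:0, G:0, H:0.
E has the largest value, 33/2, making it the main broker — the node through which the most shortest paths run.

E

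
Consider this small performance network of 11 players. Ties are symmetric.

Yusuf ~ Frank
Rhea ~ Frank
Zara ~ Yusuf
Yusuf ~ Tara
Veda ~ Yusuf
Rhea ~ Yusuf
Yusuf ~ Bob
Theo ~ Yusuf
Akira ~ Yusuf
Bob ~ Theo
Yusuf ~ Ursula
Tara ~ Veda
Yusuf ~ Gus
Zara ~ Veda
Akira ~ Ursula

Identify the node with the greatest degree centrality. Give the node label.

Yusuf

Degrees — Akira:2, Bob:2, Frank:2, Gus:1, Rhea:2, Tara:2, Theo:2, Ursula:2, Veda:3, Yusuf:10, Zara:2.
The maximum is 10, attained only by Yusuf.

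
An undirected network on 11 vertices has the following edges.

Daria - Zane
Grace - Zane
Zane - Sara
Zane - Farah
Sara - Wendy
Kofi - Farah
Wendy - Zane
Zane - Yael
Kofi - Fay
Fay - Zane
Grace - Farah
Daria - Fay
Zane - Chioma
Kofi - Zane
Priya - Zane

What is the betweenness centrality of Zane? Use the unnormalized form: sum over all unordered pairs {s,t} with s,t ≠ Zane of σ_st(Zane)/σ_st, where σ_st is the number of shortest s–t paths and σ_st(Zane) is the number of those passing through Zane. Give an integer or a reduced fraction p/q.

Pairs whose geodesics pass through Zane — Wendy–Kofi: 1; Wendy–Grace: 1; Wendy–Priya: 1; Wendy–Daria: 1; Wendy–Farah: 1; Wendy–Yael: 1; Wendy–Fay: 1; Wendy–Chioma: 1; Kofi–Grace: 1/2; Kofi–Priya: 1; Kofi–Daria: 1/2; Kofi–Yael: 1; Kofi–Chioma: 1; Kofi–Sara: 1 … (+26 more pairs).
All other pairs contribute 0.
Summing the contributions gives betweenness(Zane) = 77/2.

77/2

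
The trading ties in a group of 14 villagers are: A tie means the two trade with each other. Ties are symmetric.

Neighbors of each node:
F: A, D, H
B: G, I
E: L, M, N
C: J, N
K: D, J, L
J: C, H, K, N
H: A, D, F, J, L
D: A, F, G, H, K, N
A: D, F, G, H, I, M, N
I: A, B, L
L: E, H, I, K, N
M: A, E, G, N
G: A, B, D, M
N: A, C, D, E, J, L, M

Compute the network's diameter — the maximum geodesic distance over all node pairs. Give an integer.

Eccentricity of each node (its greatest distance to any other): A:2, B:4, C:4, D:2, E:3, F:3, G:3, H:3, I:3, J:4, K:3, L:3, M:3, N:3.
The maximum eccentricity is 4, realized for instance by the pair C–B via C – N – L – I – B. So the diameter is 4.

4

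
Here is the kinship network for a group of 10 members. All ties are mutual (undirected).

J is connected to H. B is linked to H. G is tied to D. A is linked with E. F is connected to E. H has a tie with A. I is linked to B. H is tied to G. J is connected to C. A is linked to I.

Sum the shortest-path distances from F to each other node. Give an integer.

31

Distances from F: A:2, B:4, C:5, D:5, E:1, G:4, H:3, I:3, J:4.
Sum = 2 + 4 + 5 + 5 + 1 + 4 + 3 + 3 + 4 = 31.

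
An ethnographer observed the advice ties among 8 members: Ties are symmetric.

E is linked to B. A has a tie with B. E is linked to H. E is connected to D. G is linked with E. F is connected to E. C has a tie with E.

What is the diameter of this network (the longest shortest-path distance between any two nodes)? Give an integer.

Eccentricity of each node (its greatest distance to any other): A:3, B:2, C:3, D:3, E:2, F:3, G:3, H:3.
The maximum eccentricity is 3, realized for instance by the pair F–A via F – E – B – A. So the diameter is 3.

3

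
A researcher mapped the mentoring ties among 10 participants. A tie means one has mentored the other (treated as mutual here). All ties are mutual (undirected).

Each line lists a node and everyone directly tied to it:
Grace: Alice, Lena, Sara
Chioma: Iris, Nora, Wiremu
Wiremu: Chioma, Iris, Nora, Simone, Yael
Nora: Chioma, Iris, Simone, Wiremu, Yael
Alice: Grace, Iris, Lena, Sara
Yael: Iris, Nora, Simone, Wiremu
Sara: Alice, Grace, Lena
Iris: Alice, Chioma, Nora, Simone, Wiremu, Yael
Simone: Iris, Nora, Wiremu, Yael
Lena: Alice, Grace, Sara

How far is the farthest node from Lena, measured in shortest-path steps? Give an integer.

3

Distances from Lena: Alice:1, Chioma:3, Grace:1, Iris:2, Nora:3, Sara:1, Simone:3, Wiremu:3, Yael:3.
The largest is 3 (to Yael, Nora, Simone, Chioma, and Wiremu), so the eccentricity of Lena is 3.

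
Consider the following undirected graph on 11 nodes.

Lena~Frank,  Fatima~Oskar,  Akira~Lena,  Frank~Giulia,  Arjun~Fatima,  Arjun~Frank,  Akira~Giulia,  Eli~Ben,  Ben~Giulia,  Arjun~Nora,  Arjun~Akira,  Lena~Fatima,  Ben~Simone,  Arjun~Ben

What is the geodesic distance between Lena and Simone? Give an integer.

4

One shortest route is Lena – Frank – Giulia – Ben – Simone, which uses 4 edges, and at distance 3 from Lena we only reach {Ben, Nora}, which does not include Simone. So d(Lena,Simone) = 4.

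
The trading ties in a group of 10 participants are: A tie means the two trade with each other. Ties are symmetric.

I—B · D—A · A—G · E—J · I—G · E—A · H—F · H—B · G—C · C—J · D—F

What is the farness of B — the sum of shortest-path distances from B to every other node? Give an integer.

23

Distances from B: A:3, C:3, D:3, E:4, F:2, G:2, H:1, I:1, J:4.
Sum = 3 + 3 + 3 + 4 + 2 + 2 + 1 + 1 + 4 = 23.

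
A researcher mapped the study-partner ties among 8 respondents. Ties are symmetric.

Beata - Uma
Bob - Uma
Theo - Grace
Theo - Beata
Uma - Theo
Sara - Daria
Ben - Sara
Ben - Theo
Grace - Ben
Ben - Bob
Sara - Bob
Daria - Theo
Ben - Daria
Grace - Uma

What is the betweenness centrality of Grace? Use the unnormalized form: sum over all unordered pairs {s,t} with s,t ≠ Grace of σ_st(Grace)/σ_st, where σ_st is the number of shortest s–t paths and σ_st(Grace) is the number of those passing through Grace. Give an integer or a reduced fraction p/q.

1/3

Pairs whose geodesics pass through Grace — Ben–Uma: 1/3.
All other pairs contribute 0.
Summing the contributions gives betweenness(Grace) = 1/3.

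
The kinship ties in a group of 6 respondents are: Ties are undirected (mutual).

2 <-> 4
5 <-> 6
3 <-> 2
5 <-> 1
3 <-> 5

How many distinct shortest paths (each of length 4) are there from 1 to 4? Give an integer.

1

The shortest distance is 4, and the only length-4 path is 1–5–3–2–4. So there is exactly 1 shortest path.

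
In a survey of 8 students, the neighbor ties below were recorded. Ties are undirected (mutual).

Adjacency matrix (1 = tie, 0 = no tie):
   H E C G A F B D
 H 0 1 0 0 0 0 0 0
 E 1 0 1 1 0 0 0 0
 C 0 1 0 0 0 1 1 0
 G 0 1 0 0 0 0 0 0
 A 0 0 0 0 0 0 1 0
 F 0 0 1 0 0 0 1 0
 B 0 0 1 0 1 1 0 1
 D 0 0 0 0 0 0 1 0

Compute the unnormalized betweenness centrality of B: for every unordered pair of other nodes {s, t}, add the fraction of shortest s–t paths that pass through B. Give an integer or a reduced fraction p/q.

Pairs whose geodesics pass through B — H–A: 1; H–D: 1; E–A: 1; E–D: 1; C–A: 1; C–D: 1; G–A: 1; G–D: 1; A–F: 1; A–D: 1; F–D: 1.
All other pairs contribute 0.
Summing the contributions gives betweenness(B) = 11.

11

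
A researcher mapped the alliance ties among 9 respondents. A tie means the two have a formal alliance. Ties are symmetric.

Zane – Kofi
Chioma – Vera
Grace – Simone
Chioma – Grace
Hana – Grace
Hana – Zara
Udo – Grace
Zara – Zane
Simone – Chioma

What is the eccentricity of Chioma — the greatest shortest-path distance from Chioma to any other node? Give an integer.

Distances from Chioma: Grace:1, Hana:2, Kofi:5, Simone:1, Udo:2, Vera:1, Zane:4, Zara:3.
The largest is 5 (to Kofi), so the eccentricity of Chioma is 5.

5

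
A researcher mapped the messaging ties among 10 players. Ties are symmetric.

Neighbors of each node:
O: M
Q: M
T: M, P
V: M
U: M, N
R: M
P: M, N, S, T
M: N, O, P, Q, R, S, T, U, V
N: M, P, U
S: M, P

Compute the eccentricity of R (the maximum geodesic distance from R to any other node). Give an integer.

2

Distances from R: M:1, N:2, O:2, P:2, Q:2, S:2, T:2, U:2, V:2.
The largest is 2 (to V, N, S, T, Q, O, P, and U), so the eccentricity of R is 2.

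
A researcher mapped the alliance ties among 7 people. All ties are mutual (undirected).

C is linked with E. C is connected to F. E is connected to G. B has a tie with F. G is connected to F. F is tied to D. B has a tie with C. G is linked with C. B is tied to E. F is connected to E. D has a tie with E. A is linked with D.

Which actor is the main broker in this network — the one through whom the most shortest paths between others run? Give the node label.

D

Unnormalized betweenness of each node: A:0, B:0, C:1/3, D:5, E:10/3, F:10/3, G:0.
D has the largest value, 5, making it the main broker — the node through which the most shortest paths run.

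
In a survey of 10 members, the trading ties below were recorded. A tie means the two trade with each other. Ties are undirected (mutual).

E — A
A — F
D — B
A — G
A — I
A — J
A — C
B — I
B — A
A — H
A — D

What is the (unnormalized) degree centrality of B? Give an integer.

3

B is directly tied to A, D, and I. That is 3 neighbors, so the degree of B is 3.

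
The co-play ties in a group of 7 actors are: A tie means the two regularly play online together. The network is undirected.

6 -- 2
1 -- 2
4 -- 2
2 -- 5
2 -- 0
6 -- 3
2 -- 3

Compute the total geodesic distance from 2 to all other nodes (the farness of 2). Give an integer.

Distances from 2: 0:1, 1:1, 3:1, 4:1, 5:1, 6:1.
Sum = 1 + 1 + 1 + 1 + 1 + 1 = 6.

6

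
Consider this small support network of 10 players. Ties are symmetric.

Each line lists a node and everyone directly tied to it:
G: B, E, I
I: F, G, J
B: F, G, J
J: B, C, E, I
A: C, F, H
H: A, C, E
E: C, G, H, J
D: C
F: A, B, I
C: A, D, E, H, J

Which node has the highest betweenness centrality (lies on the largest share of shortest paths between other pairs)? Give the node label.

C

Unnormalized betweenness of each node: A:23/6, B:23/12, C:131/12, D:0, E:16/3, F:10/3, G:13/6, H:11/12, I:23/12, J:20/3.
C has the largest value, 131/12, making it the main broker — the node through which the most shortest paths run.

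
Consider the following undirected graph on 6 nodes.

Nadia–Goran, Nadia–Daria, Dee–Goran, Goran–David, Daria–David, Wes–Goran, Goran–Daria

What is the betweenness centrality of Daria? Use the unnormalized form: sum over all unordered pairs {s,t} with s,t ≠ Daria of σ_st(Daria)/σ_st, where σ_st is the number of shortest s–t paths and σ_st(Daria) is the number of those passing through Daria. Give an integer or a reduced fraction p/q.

Pairs whose geodesics pass through Daria — David–Nadia: 1/2.
All other pairs contribute 0.
Summing the contributions gives betweenness(Daria) = 1/2.

1/2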